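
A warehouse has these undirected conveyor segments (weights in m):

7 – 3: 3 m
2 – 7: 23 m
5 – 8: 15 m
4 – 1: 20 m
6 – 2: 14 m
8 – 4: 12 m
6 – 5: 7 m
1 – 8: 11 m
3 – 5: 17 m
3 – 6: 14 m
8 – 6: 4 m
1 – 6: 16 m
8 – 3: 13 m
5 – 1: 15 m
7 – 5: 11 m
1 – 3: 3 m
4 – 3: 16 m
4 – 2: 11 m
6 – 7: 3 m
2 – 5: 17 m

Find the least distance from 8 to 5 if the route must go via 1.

26 m

Best 8 to 1: 8 → 1 costing 11
Best 1 to 5: 1 → 5 costing 15
Total via 1: 11 + 15 = 26 m.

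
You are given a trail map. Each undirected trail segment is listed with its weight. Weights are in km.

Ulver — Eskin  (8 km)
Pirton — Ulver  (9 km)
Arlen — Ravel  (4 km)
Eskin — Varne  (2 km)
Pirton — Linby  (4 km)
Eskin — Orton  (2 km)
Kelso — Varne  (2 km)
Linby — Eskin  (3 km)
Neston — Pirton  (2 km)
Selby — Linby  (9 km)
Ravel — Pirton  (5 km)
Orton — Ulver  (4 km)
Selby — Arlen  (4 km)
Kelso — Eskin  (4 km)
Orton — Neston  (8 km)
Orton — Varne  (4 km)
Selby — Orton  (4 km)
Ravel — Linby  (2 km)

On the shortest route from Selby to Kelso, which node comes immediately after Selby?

Compare a few routes:
Selby - Orton - Eskin - Kelso: 4+2+4 = 10
Selby - Linby - Eskin - Varne - Kelso: 9+3+2+2 = 16
Selby - Linby - Eskin - Kelso: 9+3+4 = 16
Selby - Orton - Varne - Eskin - Kelso: 4+4+2+4 = 14
The minimum is 10 km via Selby - Orton - Eskin - Kelso.
So from Selby the first move is to Orton.

Orton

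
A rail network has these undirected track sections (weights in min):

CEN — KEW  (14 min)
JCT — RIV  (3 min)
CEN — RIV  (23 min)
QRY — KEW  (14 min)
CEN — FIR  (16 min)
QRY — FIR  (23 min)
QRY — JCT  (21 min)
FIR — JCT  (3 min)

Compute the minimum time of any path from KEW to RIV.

Running Dijkstra from KEW:
KEW: 0
CEN: 14  (via KEW)
QRY: 14  (via KEW)
FIR: 30  (via CEN)
JCT: 33  (via FIR)
RIV: 36  (via JCT)
Shortest route: KEW–CEN–FIR–JCT–RIV = 36 min.

36 min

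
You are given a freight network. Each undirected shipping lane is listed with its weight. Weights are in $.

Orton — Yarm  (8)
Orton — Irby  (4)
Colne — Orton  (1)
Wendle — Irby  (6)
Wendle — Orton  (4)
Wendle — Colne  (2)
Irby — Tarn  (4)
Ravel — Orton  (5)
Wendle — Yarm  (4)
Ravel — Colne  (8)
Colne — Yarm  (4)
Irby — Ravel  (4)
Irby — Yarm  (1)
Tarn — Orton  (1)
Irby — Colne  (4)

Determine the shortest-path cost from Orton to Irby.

$4

Shortest distances from Orton:
Orton: 0
Tarn: 1  (via Orton)
Colne: 1  (via Orton)
Wendle: 3  (via Colne)
Irby: 4  (via Orton)
Shortest route: Orton–Irby = $4.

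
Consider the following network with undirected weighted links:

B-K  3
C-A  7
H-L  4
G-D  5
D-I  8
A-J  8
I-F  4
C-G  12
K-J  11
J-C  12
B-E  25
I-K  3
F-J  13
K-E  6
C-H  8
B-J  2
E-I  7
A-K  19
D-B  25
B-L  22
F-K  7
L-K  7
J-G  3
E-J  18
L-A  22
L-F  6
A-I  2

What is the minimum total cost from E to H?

17

Settle nodes by increasing distance from E:
E: 0
K: 6  (via E)
I: 7  (via E)
A: 9  (via I)
B: 9  (via K)
F: 11  (via I)
J: 11  (via B)
L: 13  (via K)
G: 14  (via J)
D: 15  (via I)
C: 16  (via A)
H: 17  (via L)
Shortest route: E–K–L–H = 17.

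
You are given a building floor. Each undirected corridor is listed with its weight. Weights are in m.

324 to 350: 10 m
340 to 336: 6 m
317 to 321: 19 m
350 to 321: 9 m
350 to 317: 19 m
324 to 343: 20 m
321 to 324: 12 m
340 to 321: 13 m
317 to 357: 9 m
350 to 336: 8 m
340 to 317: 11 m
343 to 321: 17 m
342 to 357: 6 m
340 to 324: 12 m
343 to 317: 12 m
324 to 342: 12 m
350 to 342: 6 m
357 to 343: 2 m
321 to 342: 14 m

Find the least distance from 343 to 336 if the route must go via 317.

28 m

Shortest 343→317: 343 → 357 → 317 = 11
Best 317 to 336: 317 → 340 → 336 costing 17
Total via 317: 11 + 17 = 28 m.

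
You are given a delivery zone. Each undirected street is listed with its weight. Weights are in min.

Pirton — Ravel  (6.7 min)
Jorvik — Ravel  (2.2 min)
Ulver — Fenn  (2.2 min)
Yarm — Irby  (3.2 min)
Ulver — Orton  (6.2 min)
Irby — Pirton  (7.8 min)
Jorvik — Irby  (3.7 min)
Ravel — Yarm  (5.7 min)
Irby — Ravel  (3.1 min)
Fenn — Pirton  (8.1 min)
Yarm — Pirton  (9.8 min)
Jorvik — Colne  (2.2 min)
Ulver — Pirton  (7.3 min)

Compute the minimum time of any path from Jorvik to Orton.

Candidate routes:
Jorvik–Ravel–Pirton–Ulver–Orton: 2.2+6.7+7.3+6.2 = 22.4
Jorvik–Ravel–Pirton–Fenn–Ulver–Orton: 2.2+6.7+8.1+2.2+6.2 = 25.4
Jorvik–Irby–Pirton–Ulver–Orton: 3.7+7.8+7.3+6.2 = 25
The minimum is 22.4 min via Jorvik–Ravel–Pirton–Ulver–Orton.

22.4 min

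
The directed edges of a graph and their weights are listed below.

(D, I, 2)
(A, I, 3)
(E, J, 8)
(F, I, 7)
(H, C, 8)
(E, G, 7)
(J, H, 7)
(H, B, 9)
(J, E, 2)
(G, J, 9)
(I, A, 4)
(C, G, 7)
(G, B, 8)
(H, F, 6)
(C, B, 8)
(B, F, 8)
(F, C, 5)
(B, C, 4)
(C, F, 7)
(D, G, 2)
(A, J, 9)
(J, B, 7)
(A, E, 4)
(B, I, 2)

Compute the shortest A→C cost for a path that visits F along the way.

Shortest A→F: A–J–H–F = 22
Best F to C: F–C costing 5
Total via F: 22 + 5 = 27.

27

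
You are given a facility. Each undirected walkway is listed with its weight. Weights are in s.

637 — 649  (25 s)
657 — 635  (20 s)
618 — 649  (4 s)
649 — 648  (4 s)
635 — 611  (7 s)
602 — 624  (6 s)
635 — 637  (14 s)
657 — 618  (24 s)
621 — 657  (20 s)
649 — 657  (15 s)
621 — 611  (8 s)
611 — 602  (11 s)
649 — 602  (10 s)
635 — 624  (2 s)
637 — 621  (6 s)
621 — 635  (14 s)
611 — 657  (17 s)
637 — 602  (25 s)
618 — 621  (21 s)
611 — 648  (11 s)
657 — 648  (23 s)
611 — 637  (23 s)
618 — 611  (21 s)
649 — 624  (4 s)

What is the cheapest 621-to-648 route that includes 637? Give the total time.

30 s

Shortest 621→637: 621–637 = 6
Shortest 637→648: 637–635–624–649–648 = 24
Total via 637: 6 + 24 = 30 s.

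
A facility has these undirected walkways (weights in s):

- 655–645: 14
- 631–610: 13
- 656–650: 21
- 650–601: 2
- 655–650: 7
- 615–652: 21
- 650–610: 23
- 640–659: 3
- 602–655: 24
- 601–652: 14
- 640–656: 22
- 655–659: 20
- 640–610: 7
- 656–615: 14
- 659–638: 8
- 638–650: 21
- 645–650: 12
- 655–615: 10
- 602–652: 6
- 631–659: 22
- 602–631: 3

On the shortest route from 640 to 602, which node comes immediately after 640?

Candidate routes:
640 - 659 - 631 - 602: 3+22+3 = 28
640 - 659 - 655 - 602: 3+20+24 = 47
640 - 610 - 631 - 602: 7+13+3 = 23
640 - 610 - 650 - 601 - 652 - 602: 7+23+2+14+6 = 52
The minimum is 23 s via 640 - 610 - 631 - 602.
So from 640 the first move is to 610.

610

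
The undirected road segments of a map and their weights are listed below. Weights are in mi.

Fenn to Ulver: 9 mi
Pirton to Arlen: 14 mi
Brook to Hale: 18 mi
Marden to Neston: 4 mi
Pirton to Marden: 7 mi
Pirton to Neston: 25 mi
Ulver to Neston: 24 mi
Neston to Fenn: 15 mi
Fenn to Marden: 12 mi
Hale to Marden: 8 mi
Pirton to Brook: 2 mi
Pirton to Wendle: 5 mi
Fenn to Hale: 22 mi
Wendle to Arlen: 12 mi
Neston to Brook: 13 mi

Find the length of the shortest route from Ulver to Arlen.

42 mi

Running Dijkstra from Ulver:
Ulver: 0
Fenn: 9  (via Ulver)
Marden: 21  (via Fenn)
Neston: 24  (via Ulver)
Pirton: 28  (via Marden)
Hale: 29  (via Marden)
Brook: 30  (via Pirton)
Wendle: 33  (via Pirton)
Arlen: 42  (via Pirton)
Shortest route: Ulver → Fenn → Marden → Pirton → Arlen = 42 mi.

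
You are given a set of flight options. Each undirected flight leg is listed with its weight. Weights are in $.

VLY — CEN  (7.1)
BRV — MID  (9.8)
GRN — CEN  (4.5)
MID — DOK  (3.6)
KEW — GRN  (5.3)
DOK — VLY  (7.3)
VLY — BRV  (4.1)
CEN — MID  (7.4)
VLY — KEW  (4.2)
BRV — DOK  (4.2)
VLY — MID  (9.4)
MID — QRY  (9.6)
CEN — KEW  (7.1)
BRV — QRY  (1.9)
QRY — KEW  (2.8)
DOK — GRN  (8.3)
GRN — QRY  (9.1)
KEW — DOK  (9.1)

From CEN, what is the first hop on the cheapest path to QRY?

KEW

Enumerating some paths:
CEN–KEW–QRY: 7.1+2.8 = 9.9
CEN–GRN–KEW–QRY: 4.5+5.3+2.8 = 12.6
CEN–GRN–QRY: 4.5+9.1 = 13.6
CEN–VLY–BRV–QRY: 7.1+4.1+1.9 = 13.1
The minimum is $9.9 via CEN–KEW–QRY.
So from CEN the first move is to KEW.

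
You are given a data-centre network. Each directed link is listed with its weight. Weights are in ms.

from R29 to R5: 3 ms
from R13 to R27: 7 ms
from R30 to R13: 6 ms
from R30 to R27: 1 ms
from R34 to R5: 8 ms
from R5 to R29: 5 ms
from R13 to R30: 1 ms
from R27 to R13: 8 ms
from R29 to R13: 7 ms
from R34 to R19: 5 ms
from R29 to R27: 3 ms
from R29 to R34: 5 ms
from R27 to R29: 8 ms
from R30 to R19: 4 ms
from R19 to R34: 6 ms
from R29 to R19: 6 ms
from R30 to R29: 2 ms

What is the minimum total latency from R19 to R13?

Enumerating some paths:
R19 → R34 → R5 → R29 → R27 → R13: 6+8+5+3+8 = 30
R19 → R34 → R5 → R29 → R13: 6+8+5+7 = 26
Cheapest is R19 → R34 → R5 → R29 → R13 at 26 ms.

26 ms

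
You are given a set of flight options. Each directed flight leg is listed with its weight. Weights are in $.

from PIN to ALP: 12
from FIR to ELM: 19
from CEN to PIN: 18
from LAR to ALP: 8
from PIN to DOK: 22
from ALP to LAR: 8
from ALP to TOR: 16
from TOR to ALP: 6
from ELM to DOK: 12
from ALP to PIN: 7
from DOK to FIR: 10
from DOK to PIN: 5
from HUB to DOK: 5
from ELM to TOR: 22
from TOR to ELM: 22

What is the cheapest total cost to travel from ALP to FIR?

$39

Settle nodes by increasing distance from ALP:
ALP: 0
PIN: 7  (via ALP)
LAR: 8  (via ALP)
TOR: 16  (via ALP)
DOK: 29  (via PIN)
ELM: 38  (via TOR)
FIR: 39  (via DOK)
Shortest route: ALP → PIN → DOK → FIR = $39.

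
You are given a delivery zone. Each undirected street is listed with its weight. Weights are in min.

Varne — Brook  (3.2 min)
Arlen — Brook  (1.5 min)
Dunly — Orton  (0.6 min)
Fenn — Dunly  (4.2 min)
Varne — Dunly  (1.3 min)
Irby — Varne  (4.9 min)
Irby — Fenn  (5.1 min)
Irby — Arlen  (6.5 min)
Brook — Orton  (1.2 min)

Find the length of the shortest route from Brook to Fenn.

Enumerating some paths:
Brook → Varne → Dunly → Fenn: 3.2+1.3+4.2 = 8.7
Brook → Orton → Dunly → Fenn: 1.2+0.6+4.2 = 6
The minimum is 6 min via Brook → Orton → Dunly → Fenn.

6 min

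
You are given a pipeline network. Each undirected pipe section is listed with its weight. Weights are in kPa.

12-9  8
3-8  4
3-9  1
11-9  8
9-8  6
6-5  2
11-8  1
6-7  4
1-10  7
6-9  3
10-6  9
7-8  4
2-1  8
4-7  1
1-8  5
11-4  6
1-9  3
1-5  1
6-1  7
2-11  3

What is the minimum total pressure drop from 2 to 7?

8 kPa

Candidate routes:
2 - 11 - 4 - 7: 3+6+1 = 10
2 - 11 - 8 - 7: 3+1+4 = 8
The minimum is 8 kPa via 2 - 11 - 8 - 7.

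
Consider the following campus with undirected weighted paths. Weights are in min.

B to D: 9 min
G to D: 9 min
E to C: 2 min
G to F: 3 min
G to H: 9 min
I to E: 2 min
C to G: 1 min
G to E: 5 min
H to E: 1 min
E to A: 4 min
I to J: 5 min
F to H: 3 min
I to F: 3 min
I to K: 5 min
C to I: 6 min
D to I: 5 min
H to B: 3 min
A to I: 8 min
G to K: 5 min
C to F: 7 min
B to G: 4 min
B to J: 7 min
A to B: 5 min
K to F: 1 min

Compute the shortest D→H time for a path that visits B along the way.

Shortest D→B: D → B = 9
Best B to H: B → H costing 3
Total via B: 9 + 3 = 12 min.

12 min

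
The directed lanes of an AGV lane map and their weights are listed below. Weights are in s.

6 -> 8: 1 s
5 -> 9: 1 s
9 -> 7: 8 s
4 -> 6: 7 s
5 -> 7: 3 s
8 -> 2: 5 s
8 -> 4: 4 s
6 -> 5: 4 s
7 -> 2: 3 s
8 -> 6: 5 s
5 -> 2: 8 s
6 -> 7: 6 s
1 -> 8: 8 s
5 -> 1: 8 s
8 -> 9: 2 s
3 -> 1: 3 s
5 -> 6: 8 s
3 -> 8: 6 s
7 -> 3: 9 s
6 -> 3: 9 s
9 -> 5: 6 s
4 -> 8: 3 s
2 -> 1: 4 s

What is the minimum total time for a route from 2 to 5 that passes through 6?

Best 2 to 6: 2 → 1 → 8 → 6 costing 17
Shortest 6→5: 6 → 5 = 4
Total via 6: 17 + 4 = 21 s.

21 s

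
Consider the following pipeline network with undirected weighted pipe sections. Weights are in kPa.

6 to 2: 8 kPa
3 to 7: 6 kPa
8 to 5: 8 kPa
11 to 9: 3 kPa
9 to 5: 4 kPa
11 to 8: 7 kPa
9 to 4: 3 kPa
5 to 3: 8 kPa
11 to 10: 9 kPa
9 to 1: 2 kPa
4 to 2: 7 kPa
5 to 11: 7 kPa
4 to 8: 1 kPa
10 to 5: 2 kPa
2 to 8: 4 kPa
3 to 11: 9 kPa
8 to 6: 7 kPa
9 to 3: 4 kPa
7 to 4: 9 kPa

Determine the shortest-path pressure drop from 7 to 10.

16 kPa

Candidate routes:
7–4–9–5–10: 9+3+4+2 = 18
7–3–5–10: 6+8+2 = 16
Cheapest is 7–3–5–10 at 16 kPa.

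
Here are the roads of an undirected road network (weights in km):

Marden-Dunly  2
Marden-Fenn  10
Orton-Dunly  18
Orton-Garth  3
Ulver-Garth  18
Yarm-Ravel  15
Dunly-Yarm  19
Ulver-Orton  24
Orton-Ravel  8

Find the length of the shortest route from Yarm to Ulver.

Candidate routes:
Yarm–Ravel–Orton–Ulver: 15+8+24 = 47
Yarm–Dunly–Orton–Garth–Ulver: 19+18+3+18 = 58
Yarm–Ravel–Orton–Garth–Ulver: 15+8+3+18 = 44
Cheapest is Yarm–Ravel–Orton–Garth–Ulver at 44 km.

44 km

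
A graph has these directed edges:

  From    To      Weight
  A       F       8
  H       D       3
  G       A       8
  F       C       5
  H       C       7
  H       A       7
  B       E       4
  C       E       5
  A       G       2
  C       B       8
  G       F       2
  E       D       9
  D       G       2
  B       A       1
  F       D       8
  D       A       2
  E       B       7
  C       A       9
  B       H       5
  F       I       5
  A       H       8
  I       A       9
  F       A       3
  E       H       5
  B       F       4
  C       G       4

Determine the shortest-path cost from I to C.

18

Settle nodes by increasing distance from I:
I: 0
A: 9  (via I)
G: 11  (via A)
F: 13  (via G)
H: 17  (via A)
C: 18  (via F)
Shortest route: I → A → G → F → C = 18.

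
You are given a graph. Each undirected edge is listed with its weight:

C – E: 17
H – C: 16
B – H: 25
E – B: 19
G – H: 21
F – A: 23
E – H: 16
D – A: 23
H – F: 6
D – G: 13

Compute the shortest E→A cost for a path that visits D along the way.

73

Best E to D: E → H → G → D costing 50
Best D to A: D → A costing 23
Total via D: 50 + 23 = 73.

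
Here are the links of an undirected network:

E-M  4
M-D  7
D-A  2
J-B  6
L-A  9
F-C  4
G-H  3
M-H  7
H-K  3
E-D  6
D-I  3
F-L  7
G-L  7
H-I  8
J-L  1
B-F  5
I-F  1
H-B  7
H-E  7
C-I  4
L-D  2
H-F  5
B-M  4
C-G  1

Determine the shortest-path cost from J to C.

Settle nodes by increasing distance from J:
J: 0
L: 1  (via J)
D: 3  (via L)
A: 5  (via D)
B: 6  (via J)
I: 6  (via D)
F: 7  (via I)
G: 8  (via L)
C: 9  (via G)
Shortest route: J → L → G → C = 9.

9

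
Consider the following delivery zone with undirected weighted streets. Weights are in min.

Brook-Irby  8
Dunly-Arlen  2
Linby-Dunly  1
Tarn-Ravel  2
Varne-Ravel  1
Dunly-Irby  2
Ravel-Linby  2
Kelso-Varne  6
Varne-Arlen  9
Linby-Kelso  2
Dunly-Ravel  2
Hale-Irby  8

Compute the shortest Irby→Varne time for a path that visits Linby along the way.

6 min

Shortest Irby→Linby: Irby–Dunly–Linby = 3
Shortest Linby→Varne: Linby–Ravel–Varne = 3
Total via Linby: 3 + 3 = 6 min.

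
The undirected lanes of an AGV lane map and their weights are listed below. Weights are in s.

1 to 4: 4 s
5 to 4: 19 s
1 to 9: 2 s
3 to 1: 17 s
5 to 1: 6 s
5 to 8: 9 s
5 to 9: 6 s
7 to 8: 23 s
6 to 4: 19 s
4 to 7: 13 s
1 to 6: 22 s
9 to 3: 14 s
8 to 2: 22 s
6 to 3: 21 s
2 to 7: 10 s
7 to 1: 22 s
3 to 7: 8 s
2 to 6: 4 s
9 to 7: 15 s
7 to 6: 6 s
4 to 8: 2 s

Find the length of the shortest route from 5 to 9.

6 s

Settle nodes by increasing distance from 5:
5: 0
1: 6  (via 5)
9: 6  (via 5)
Shortest route: 5 → 9 = 6 s.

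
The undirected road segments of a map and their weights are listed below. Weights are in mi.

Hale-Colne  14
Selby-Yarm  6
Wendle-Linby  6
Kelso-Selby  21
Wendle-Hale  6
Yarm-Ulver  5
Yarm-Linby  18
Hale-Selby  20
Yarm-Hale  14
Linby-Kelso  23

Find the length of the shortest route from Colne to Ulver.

33 mi

Shortest distances from Colne:
Colne: 0
Hale: 14  (via Colne)
Wendle: 20  (via Hale)
Linby: 26  (via Wendle)
Yarm: 28  (via Hale)
Ulver: 33  (via Yarm)
Shortest route: Colne → Hale → Yarm → Ulver = 33 mi.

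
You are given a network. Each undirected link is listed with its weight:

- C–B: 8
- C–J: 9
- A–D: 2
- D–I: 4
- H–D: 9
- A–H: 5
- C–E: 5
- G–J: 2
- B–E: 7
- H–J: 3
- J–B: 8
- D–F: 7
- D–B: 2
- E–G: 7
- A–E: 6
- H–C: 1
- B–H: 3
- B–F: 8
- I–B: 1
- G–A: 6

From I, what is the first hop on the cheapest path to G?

B

Candidate routes:
I → B → J → G: 1+8+2 = 11
I → B → D → A → G: 1+2+2+6 = 11
I → B → H → J → G: 1+3+3+2 = 9
I → D → A → G: 4+2+6 = 12
Cheapest is I → B → H → J → G at 9.
So from I the first move is to B.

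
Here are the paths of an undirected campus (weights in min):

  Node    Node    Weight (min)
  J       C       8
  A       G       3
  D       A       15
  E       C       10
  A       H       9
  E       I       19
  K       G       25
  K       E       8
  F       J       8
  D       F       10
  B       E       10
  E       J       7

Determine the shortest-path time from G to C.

43 min

Settle nodes by increasing distance from G:
G: 0
A: 3  (via G)
H: 12  (via A)
D: 18  (via A)
K: 25  (via G)
F: 28  (via D)
E: 33  (via K)
J: 36  (via F)
B: 43  (via E)
C: 43  (via E)
Shortest route: G → K → E → C = 43 min.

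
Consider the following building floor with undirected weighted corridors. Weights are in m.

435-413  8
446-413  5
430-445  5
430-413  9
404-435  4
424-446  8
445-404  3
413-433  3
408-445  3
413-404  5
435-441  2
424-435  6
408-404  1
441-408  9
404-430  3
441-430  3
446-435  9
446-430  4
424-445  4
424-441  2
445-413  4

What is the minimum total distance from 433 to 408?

9 m

Candidate routes:
433–413–445–404–408: 3+4+3+1 = 11
433–413–404–408: 3+5+1 = 9
433–413–404–445–408: 3+5+3+3 = 14
433–413–445–408: 3+4+3 = 10
The minimum is 9 m via 433–413–404–408.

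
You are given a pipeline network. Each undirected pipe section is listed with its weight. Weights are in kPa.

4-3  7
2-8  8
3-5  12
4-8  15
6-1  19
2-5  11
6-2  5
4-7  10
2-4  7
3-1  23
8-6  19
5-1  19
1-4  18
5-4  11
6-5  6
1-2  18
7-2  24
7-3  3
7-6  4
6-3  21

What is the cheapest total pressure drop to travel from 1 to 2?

18 kPa

Enumerating some paths:
1 → 4 → 2: 18+7 = 25
1 → 2: 18 = 18
1 → 6 → 2: 19+5 = 24
1 → 5 → 6 → 2: 19+6+5 = 30
The minimum is 18 kPa via 1 → 2.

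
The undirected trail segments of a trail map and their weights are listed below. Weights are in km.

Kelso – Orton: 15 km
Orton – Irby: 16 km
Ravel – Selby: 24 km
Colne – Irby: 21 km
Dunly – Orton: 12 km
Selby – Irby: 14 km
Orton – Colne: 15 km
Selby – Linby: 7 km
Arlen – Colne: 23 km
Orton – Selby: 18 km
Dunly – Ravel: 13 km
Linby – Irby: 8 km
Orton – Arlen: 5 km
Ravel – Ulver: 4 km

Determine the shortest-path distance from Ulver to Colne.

44 km

Enumerating some paths:
Ulver - Ravel - Dunly - Orton - Colne: 4+13+12+15 = 44
Ulver - Ravel - Selby - Orton - Colne: 4+24+18+15 = 61
Ulver - Ravel - Dunly - Orton - Arlen - Colne: 4+13+12+5+23 = 57
Cheapest is Ulver - Ravel - Dunly - Orton - Colne at 44 km.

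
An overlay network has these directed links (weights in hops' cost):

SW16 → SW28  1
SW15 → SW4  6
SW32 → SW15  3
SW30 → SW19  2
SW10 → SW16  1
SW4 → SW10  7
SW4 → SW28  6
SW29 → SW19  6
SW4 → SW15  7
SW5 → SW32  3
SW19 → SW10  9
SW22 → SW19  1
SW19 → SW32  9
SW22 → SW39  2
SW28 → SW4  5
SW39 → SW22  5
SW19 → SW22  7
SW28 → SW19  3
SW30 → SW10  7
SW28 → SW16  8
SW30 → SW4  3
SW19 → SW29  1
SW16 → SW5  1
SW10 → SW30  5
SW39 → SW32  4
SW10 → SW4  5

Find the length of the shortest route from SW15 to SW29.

Candidate routes:
SW15–SW4–SW28–SW19–SW29: 6+6+3+1 = 16
SW15–SW4–SW10–SW30–SW19–SW29: 6+7+5+2+1 = 21
SW15–SW4–SW10–SW16–SW28–SW19–SW29: 6+7+1+1+3+1 = 19
The minimum is 16 hops' cost via SW15–SW4–SW28–SW19–SW29.

16 hops' cost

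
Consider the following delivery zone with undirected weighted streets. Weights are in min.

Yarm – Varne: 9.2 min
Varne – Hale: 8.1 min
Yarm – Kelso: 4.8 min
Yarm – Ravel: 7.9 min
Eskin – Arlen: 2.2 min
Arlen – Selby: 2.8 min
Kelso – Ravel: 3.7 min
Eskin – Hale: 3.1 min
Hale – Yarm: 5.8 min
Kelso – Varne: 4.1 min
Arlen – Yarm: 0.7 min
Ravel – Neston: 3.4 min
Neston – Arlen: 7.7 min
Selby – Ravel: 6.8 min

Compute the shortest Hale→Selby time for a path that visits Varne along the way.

Best Hale to Varne: Hale → Varne costing 8.1
Shortest Varne→Selby: Varne → Kelso → Yarm → Arlen → Selby = 12.4
Total via Varne: 8.1 + 12.4 = 20.5 min.

20.5 min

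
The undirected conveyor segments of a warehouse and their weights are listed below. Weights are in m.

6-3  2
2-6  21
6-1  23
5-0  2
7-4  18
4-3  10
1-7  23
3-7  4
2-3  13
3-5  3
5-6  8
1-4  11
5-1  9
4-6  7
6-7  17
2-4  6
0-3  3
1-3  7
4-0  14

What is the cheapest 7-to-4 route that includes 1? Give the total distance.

22 m

Shortest 7→1: 7 → 3 → 1 = 11
Best 1 to 4: 1 → 4 costing 11
Total via 1: 11 + 11 = 22 m.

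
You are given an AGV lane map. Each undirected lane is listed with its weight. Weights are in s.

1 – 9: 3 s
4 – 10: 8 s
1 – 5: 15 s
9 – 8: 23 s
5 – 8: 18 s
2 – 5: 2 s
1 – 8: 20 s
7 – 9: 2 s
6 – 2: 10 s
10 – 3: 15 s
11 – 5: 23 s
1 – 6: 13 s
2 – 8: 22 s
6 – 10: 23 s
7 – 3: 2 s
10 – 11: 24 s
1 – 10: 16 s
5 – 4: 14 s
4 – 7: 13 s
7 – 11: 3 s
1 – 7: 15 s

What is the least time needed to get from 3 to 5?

Running Dijkstra from 3:
3: 0
7: 2  (via 3)
9: 4  (via 7)
11: 5  (via 7)
1: 7  (via 9)
4: 15  (via 7)
10: 15  (via 3)
6: 20  (via 1)
5: 22  (via 1)
Shortest route: 3–7–9–1–5 = 22 s.

22 s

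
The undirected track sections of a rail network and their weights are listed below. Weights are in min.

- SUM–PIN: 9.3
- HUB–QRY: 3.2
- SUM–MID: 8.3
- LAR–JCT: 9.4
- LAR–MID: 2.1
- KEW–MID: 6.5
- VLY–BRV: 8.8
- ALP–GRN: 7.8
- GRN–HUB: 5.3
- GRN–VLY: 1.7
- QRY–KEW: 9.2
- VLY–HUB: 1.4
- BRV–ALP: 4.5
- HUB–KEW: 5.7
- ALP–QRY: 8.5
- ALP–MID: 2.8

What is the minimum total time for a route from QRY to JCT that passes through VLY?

Shortest QRY→VLY: QRY–HUB–VLY = 4.6
Shortest VLY→JCT: VLY–GRN–ALP–MID–LAR–JCT = 23.8
Total via VLY: 4.6 + 23.8 = 28.4 min.

28.4 min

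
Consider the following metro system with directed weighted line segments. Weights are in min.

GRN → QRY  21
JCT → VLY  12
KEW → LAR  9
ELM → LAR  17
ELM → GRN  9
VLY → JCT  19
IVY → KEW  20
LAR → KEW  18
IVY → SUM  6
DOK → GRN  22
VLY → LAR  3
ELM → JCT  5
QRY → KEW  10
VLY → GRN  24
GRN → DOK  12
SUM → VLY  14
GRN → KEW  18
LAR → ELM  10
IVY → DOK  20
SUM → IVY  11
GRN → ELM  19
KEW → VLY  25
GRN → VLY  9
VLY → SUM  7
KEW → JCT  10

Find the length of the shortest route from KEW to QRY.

49 min

Settle nodes by increasing distance from KEW:
KEW: 0
LAR: 9  (via KEW)
JCT: 10  (via KEW)
ELM: 19  (via LAR)
VLY: 22  (via JCT)
GRN: 28  (via ELM)
SUM: 29  (via VLY)
IVY: 40  (via SUM)
DOK: 40  (via GRN)
QRY: 49  (via GRN)
Shortest route: KEW → LAR → ELM → GRN → QRY = 49 min.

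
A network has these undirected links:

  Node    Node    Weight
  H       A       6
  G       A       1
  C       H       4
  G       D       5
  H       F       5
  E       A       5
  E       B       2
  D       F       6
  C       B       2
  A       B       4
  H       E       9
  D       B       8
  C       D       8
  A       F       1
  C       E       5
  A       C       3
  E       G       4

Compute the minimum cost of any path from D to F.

Compare a few routes:
D–C–A–F: 8+3+1 = 12
D–F: 6 = 6
D–G–A–F: 5+1+1 = 7
Cheapest is D–F at 6.

6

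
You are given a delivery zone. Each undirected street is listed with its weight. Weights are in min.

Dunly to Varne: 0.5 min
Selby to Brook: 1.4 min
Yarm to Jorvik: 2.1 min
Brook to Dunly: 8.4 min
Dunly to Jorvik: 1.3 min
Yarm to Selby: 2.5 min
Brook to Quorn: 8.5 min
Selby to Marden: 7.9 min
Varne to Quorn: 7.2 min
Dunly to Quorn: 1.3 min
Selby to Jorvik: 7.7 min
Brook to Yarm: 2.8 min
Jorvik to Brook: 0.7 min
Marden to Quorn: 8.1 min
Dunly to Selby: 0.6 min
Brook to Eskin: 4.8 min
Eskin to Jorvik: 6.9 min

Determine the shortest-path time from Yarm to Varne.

3.6 min

Enumerating some paths:
Yarm - Brook - Jorvik - Dunly - Varne: 2.8+0.7+1.3+0.5 = 5.3
Yarm - Selby - Dunly - Varne: 2.5+0.6+0.5 = 3.6
Yarm - Jorvik - Dunly - Varne: 2.1+1.3+0.5 = 3.9
The minimum is 3.6 min via Yarm - Selby - Dunly - Varne.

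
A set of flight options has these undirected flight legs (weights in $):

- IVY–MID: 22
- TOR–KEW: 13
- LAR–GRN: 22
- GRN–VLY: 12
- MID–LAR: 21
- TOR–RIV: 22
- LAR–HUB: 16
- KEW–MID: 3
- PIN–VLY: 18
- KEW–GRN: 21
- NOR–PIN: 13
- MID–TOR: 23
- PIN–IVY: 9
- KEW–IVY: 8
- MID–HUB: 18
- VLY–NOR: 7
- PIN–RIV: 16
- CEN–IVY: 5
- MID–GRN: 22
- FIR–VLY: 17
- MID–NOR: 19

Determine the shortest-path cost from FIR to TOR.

Settle nodes by increasing distance from FIR:
FIR: 0
VLY: 17  (via FIR)
NOR: 24  (via VLY)
GRN: 29  (via VLY)
PIN: 35  (via VLY)
MID: 43  (via NOR)
IVY: 44  (via PIN)
KEW: 46  (via MID)
CEN: 49  (via IVY)
RIV: 51  (via PIN)
LAR: 51  (via GRN)
TOR: 59  (via KEW)
Shortest route: FIR–VLY–NOR–MID–KEW–TOR = $59.

$59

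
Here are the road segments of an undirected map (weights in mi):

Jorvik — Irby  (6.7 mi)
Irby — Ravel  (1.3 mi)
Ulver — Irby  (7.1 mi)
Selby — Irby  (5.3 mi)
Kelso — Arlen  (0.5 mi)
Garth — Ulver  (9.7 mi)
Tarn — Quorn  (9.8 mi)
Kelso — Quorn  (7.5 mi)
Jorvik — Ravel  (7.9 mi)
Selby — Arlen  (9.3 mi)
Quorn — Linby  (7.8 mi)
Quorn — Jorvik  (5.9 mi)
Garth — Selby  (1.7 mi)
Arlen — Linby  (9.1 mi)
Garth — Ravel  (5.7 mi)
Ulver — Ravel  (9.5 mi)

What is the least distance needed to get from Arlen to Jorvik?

Shortest distances from Arlen:
Arlen: 0
Kelso: 0.5  (via Arlen)
Quorn: 8  (via Kelso)
Linby: 9.1  (via Arlen)
Selby: 9.3  (via Arlen)
Garth: 11  (via Selby)
Jorvik: 13.9  (via Quorn)
Shortest route: Arlen–Kelso–Quorn–Jorvik = 13.9 mi.

13.9 mi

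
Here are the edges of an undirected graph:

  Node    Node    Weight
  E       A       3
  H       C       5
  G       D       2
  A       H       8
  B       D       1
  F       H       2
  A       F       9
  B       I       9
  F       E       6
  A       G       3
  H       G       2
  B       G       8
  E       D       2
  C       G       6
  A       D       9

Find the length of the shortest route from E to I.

Running Dijkstra from E:
E: 0
D: 2  (via E)
A: 3  (via E)
B: 3  (via D)
G: 4  (via D)
F: 6  (via E)
H: 6  (via G)
C: 10  (via G)
I: 12  (via B)
Shortest route: E → D → B → I = 12.

12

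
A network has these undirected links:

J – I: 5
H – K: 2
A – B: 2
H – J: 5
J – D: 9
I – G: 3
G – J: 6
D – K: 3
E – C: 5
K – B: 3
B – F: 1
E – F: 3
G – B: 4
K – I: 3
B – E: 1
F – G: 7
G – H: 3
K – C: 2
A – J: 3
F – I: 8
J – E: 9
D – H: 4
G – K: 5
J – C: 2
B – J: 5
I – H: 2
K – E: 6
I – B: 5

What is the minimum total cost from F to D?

7

Enumerating some paths:
F → E → B → K → D: 3+1+3+3 = 10
F → B → E → K → D: 1+1+6+3 = 11
F → B → K → D: 1+3+3 = 7
F → B → K → H → D: 1+3+2+4 = 10
The minimum is 7 via F → B → K → D.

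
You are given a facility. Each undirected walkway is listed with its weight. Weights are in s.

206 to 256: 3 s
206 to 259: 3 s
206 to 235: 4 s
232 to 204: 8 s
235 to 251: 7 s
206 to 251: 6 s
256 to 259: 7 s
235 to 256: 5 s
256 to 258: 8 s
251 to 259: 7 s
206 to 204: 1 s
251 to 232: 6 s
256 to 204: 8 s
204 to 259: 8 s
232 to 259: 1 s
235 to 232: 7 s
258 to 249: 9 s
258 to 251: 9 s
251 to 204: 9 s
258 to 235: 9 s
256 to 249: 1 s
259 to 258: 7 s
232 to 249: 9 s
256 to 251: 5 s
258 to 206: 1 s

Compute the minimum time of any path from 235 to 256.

5 s

Candidate routes:
235–256: 5 = 5
235–206–256: 4+3 = 7
The minimum is 5 s via 235–256.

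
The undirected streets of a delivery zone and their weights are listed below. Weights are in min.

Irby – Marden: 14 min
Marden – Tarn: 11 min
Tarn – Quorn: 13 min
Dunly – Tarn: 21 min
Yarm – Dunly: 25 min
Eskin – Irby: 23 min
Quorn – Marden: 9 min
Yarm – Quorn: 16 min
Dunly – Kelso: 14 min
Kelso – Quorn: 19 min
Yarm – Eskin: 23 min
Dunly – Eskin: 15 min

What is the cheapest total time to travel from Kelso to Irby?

42 min

Shortest distances from Kelso:
Kelso: 0
Dunly: 14  (via Kelso)
Quorn: 19  (via Kelso)
Marden: 28  (via Quorn)
Eskin: 29  (via Dunly)
Tarn: 32  (via Quorn)
Yarm: 35  (via Quorn)
Irby: 42  (via Marden)
Shortest route: Kelso → Quorn → Marden → Irby = 42 min.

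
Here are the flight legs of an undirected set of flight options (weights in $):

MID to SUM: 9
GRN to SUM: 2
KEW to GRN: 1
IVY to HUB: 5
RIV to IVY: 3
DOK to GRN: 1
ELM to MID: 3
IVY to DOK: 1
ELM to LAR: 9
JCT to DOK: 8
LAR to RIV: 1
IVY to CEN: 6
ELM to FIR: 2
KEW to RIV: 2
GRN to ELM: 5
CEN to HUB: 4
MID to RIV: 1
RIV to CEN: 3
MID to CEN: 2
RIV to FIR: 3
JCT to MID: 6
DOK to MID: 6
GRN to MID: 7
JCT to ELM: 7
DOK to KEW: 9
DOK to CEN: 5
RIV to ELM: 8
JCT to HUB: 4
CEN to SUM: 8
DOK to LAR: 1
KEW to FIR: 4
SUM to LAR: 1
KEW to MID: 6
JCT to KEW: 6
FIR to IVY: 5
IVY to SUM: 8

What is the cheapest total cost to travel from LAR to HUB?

$7

Settle nodes by increasing distance from LAR:
LAR: 0
RIV: 1  (via LAR)
DOK: 1  (via LAR)
SUM: 1  (via LAR)
MID: 2  (via RIV)
GRN: 2  (via DOK)
IVY: 2  (via DOK)
KEW: 3  (via RIV)
FIR: 4  (via RIV)
CEN: 4  (via RIV)
ELM: 5  (via MID)
HUB: 7  (via IVY)
Shortest route: LAR → DOK → IVY → HUB = $7.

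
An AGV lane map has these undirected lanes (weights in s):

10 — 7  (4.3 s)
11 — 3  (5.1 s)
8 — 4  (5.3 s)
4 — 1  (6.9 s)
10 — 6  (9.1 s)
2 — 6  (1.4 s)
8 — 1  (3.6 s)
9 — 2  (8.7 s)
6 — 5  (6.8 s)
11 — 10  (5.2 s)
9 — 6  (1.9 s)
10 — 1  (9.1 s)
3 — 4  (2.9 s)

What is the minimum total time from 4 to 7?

17.5 s

Shortest distances from 4:
4: 0
3: 2.9  (via 4)
8: 5.3  (via 4)
1: 6.9  (via 4)
11: 8  (via 3)
10: 13.2  (via 11)
7: 17.5  (via 10)
Shortest route: 4–3–11–10–7 = 17.5 s.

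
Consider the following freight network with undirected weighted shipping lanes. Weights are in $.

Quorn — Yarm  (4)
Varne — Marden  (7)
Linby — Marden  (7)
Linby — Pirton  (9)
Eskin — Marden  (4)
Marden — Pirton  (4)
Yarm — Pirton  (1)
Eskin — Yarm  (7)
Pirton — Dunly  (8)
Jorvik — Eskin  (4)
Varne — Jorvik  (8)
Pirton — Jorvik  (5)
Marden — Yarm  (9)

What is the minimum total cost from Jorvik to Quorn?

$10

Shortest distances from Jorvik:
Jorvik: 0
Eskin: 4  (via Jorvik)
Pirton: 5  (via Jorvik)
Yarm: 6  (via Pirton)
Varne: 8  (via Jorvik)
Marden: 8  (via Eskin)
Quorn: 10  (via Yarm)
Shortest route: Jorvik–Pirton–Yarm–Quorn = $10.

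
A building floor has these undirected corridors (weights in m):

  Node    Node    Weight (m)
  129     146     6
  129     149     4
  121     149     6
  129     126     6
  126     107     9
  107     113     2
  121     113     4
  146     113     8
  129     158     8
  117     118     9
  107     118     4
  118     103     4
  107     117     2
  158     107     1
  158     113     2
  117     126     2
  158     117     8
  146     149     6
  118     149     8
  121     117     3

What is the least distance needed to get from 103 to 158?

9 m

Enumerating some paths:
103–118–107–113–158: 4+4+2+2 = 12
103–118–107–158: 4+4+1 = 9
The minimum is 9 m via 103–118–107–158.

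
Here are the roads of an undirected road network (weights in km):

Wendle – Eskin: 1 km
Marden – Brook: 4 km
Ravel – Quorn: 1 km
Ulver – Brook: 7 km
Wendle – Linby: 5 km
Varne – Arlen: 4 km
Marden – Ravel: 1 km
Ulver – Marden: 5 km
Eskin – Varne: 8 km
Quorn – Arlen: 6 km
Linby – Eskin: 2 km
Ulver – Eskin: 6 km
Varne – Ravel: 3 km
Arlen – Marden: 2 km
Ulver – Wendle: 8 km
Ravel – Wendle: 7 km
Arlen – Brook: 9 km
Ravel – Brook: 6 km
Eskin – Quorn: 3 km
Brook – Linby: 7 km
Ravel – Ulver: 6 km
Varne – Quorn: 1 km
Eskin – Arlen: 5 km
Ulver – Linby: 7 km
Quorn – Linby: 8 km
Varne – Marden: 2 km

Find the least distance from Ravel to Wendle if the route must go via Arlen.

Shortest Ravel→Arlen: Ravel–Marden–Arlen = 3
Best Arlen to Wendle: Arlen–Eskin–Wendle costing 6
Total via Arlen: 3 + 6 = 9 km.

9 km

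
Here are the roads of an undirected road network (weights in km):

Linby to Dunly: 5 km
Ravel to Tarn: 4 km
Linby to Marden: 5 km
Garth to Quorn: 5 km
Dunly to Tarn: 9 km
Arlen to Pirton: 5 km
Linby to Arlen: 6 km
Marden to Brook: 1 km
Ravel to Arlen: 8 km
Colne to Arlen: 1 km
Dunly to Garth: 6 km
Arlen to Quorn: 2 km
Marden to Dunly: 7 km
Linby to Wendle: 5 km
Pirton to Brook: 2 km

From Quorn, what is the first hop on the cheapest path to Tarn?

Arlen

Candidate routes:
Quorn → Arlen → Ravel → Tarn: 2+8+4 = 14
Quorn → Garth → Dunly → Tarn: 5+6+9 = 20
Cheapest is Quorn → Arlen → Ravel → Tarn at 14 km.
So from Quorn the first move is to Arlen.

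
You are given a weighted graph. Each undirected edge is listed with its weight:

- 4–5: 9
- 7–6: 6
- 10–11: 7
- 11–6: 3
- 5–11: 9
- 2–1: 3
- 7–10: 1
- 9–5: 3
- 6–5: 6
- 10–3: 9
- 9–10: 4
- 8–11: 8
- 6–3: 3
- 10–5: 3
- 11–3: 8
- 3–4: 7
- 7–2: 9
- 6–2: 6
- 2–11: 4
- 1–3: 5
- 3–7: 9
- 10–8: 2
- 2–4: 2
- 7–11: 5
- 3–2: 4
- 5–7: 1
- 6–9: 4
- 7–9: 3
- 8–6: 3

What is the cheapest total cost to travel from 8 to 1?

11

Settle nodes by increasing distance from 8:
8: 0
10: 2  (via 8)
6: 3  (via 8)
7: 3  (via 10)
5: 4  (via 7)
3: 6  (via 6)
9: 6  (via 10)
11: 6  (via 6)
2: 9  (via 6)
1: 11  (via 3)
Shortest route: 8 → 6 → 3 → 1 = 11.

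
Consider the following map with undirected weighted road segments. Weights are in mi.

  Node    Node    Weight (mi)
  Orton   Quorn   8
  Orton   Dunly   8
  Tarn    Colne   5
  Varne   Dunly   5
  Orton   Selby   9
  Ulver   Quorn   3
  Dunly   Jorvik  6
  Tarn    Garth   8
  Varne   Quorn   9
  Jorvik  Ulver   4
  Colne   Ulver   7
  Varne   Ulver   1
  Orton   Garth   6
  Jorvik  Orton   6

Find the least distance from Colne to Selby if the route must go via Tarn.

28 mi

Best Colne to Tarn: Colne–Tarn costing 5
Best Tarn to Selby: Tarn–Garth–Orton–Selby costing 23
Total via Tarn: 5 + 23 = 28 mi.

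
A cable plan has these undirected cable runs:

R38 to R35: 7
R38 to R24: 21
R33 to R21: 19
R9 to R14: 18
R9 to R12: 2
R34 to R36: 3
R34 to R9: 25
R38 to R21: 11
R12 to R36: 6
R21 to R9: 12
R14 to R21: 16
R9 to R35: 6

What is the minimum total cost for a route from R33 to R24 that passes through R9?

65

Shortest R33→R9: R33–R21–R9 = 31
Best R9 to R24: R9–R35–R38–R24 costing 34
Total via R9: 31 + 34 = 65.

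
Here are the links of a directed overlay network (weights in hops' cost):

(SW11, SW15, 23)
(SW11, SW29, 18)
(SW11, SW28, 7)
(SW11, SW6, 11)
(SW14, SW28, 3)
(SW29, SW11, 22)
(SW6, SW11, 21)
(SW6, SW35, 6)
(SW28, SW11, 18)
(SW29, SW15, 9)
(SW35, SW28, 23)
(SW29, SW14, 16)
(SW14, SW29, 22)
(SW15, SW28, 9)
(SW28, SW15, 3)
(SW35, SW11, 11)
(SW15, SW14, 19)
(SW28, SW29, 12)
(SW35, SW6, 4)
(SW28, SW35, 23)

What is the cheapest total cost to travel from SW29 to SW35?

39 hops' cost

Compare a few routes:
SW29 - SW14 - SW28 - SW35: 16+3+23 = 42
SW29 - SW11 - SW28 - SW35: 22+7+23 = 52
SW29 - SW11 - SW6 - SW35: 22+11+6 = 39
SW29 - SW15 - SW28 - SW35: 9+9+23 = 41
The minimum is 39 hops' cost via SW29 - SW11 - SW6 - SW35.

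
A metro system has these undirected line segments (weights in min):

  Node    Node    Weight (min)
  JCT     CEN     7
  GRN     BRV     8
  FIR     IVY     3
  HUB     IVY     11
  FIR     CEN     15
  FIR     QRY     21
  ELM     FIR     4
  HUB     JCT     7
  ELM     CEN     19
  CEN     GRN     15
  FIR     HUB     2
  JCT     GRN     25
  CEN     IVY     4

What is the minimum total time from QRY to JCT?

Running Dijkstra from QRY:
QRY: 0
FIR: 21  (via QRY)
HUB: 23  (via FIR)
IVY: 24  (via FIR)
ELM: 25  (via FIR)
CEN: 28  (via IVY)
JCT: 30  (via HUB)
Shortest route: QRY–FIR–HUB–JCT = 30 min.

30 min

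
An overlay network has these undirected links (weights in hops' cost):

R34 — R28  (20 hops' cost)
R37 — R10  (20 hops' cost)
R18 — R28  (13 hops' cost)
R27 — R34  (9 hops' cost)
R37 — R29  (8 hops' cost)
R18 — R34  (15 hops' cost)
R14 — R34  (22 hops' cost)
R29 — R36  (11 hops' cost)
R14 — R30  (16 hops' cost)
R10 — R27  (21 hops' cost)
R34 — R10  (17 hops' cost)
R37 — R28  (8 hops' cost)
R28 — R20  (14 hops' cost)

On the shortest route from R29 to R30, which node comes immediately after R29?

R37

Candidate routes:
R29 - R37 - R28 - R34 - R14 - R30: 8+8+20+22+16 = 74
R29 - R37 - R10 - R34 - R14 - R30: 8+20+17+22+16 = 83
R29 - R37 - R28 - R18 - R34 - R14 - R30: 8+8+13+15+22+16 = 82
Cheapest is R29 - R37 - R28 - R34 - R14 - R30 at 74 hops' cost.
So from R29 the first move is to R37.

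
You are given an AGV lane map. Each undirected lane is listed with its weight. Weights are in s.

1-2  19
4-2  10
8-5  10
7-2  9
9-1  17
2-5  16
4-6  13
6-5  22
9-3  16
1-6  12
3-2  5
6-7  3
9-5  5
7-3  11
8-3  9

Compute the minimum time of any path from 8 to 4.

Shortest distances from 8:
8: 0
3: 9  (via 8)
5: 10  (via 8)
2: 14  (via 3)
9: 15  (via 5)
7: 20  (via 3)
6: 23  (via 7)
4: 24  (via 2)
Shortest route: 8 → 3 → 2 → 4 = 24 s.

24 s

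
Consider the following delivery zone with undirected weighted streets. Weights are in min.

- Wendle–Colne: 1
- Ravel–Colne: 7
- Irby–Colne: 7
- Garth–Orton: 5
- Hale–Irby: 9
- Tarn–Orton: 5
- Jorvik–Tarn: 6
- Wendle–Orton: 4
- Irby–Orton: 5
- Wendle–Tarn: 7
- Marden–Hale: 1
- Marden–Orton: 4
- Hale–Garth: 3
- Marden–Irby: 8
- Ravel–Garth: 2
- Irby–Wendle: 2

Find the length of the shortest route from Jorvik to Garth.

Enumerating some paths:
Jorvik–Tarn–Orton–Marden–Hale–Garth: 6+5+4+1+3 = 19
Jorvik–Tarn–Wendle–Orton–Garth: 6+7+4+5 = 22
Jorvik–Tarn–Wendle–Colne–Ravel–Garth: 6+7+1+7+2 = 23
Jorvik–Tarn–Orton–Garth: 6+5+5 = 16
Cheapest is Jorvik–Tarn–Orton–Garth at 16 min.

16 min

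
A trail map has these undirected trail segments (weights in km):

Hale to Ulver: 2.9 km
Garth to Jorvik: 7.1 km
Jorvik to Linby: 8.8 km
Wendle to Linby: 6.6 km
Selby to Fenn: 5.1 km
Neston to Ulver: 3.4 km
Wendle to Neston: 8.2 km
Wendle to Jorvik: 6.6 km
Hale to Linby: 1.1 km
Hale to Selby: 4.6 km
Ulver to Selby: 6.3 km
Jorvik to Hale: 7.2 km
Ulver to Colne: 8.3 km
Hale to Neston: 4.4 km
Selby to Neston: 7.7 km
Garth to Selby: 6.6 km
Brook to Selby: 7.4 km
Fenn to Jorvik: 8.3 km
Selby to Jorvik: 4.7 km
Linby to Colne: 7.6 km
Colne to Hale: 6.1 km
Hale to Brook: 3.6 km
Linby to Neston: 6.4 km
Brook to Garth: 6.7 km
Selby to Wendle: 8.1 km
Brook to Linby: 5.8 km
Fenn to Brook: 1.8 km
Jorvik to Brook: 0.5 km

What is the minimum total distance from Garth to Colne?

Candidate routes:
Garth - Selby - Hale - Colne: 6.6+4.6+6.1 = 17.3
Garth - Brook - Hale - Linby - Colne: 6.7+3.6+1.1+7.6 = 19
Garth - Jorvik - Brook - Hale - Colne: 7.1+0.5+3.6+6.1 = 17.3
Garth - Brook - Hale - Colne: 6.7+3.6+6.1 = 16.4
Cheapest is Garth - Brook - Hale - Colne at 16.4 km.

16.4 km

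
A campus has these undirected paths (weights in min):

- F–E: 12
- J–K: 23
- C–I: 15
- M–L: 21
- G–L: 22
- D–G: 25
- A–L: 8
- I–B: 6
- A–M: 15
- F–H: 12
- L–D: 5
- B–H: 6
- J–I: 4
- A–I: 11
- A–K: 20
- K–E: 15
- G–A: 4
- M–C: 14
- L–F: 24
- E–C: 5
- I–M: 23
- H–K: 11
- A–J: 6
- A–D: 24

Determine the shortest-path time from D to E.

41 min

Compare a few routes:
D → L → A → J → I → C → E: 5+8+6+4+15+5 = 43
D → L → F → E: 5+24+12 = 41
The minimum is 41 min via D → L → F → E.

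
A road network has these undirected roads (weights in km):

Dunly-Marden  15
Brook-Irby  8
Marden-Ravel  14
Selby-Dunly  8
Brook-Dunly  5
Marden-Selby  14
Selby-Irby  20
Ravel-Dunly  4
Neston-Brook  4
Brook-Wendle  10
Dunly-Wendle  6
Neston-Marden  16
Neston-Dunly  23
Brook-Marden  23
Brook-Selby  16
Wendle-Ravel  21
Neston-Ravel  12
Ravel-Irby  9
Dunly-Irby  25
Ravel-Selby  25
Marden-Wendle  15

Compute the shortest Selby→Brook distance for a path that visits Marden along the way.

34 km

Shortest Selby→Marden: Selby → Marden = 14
Best Marden to Brook: Marden → Dunly → Brook costing 20
Total via Marden: 14 + 20 = 34 km.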